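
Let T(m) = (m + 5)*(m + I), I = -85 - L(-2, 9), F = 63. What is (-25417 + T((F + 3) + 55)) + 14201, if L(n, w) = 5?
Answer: -7310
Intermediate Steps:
I = -90 (I = -85 - 1*5 = -85 - 5 = -90)
T(m) = (-90 + m)*(5 + m) (T(m) = (m + 5)*(m - 90) = (5 + m)*(-90 + m) = (-90 + m)*(5 + m))
(-25417 + T((F + 3) + 55)) + 14201 = (-25417 + (-450 + ((63 + 3) + 55)**2 - 85*((63 + 3) + 55))) + 14201 = (-25417 + (-450 + (66 + 55)**2 - 85*(66 + 55))) + 14201 = (-25417 + (-450 + 121**2 - 85*121)) + 14201 = (-25417 + (-450 + 14641 - 10285)) + 14201 = (-25417 + 3906) + 14201 = -21511 + 14201 = -7310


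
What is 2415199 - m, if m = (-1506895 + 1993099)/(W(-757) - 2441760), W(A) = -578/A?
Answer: 2232141279461543/924205871 ≈ 2.4152e+6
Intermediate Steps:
m = -184028214/924205871 (m = (-1506895 + 1993099)/(-578/(-757) - 2441760) = 486204/(-578*(-1/757) - 2441760) = 486204/(578/757 - 2441760) = 486204/(-1848411742/757) = 486204*(-757/1848411742) = -184028214/924205871 ≈ -0.19912)
2415199 - m = 2415199 - 1*(-184028214/924205871) = 2415199 + 184028214/924205871 = 2232141279461543/924205871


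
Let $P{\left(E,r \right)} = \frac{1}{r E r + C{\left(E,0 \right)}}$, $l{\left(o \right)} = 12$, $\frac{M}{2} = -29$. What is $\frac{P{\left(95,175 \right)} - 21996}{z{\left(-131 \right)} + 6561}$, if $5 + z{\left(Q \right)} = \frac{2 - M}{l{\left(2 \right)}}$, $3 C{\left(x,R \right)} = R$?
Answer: $- \frac{63994612499}{19088409375} \approx -3.3525$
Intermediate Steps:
$M = -58$ ($M = 2 \left(-29\right) = -58$)
$C{\left(x,R \right)} = \frac{R}{3}$
$z{\left(Q \right)} = 0$ ($z{\left(Q \right)} = -5 + \frac{2 - -58}{12} = -5 + \left(2 + 58\right) \frac{1}{12} = -5 + 60 \cdot \frac{1}{12} = -5 + 5 = 0$)
$P{\left(E,r \right)} = \frac{1}{E r^{2}}$ ($P{\left(E,r \right)} = \frac{1}{r E r + \frac{1}{3} \cdot 0} = \frac{1}{E r r + 0} = \frac{1}{E r^{2} + 0} = \frac{1}{E r^{2}}$)
$\frac{P{\left(95,175 \right)} - 21996}{z{\left(-131 \right)} + 6561} = \frac{\frac{1}{95 \cdot 30625} - 21996}{0 + 6561} = \frac{\frac{1}{95} \cdot \frac{1}{30625} - 21996}{6561} = \left(\frac{1}{2909375} - 21996\right) \frac{1}{6561} = \left(- \frac{63994612499}{2909375}\right) \frac{1}{6561} = - \frac{63994612499}{19088409375}$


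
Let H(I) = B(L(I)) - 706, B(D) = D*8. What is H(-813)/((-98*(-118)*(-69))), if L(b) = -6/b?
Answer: 4555/5148458 ≈ 0.00088473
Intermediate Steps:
B(D) = 8*D
H(I) = -706 - 48/I (H(I) = 8*(-6/I) - 706 = -48/I - 706 = -706 - 48/I)
H(-813)/((-98*(-118)*(-69))) = (-706 - 48/(-813))/((-98*(-118)*(-69))) = (-706 - 48*(-1/813))/((11564*(-69))) = (-706 + 16/271)/(-797916) = -191310/271*(-1/797916) = 4555/5148458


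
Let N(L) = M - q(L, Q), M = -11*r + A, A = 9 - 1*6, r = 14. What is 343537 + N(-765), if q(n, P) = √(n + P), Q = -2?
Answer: 343386 - I*√767 ≈ 3.4339e+5 - 27.695*I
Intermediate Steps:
q(n, P) = √(P + n)
A = 3 (A = 9 - 6 = 3)
M = -151 (M = -11*14 + 3 = -154 + 3 = -151)
N(L) = -151 - √(-2 + L)
343537 + N(-765) = 343537 + (-151 - √(-2 - 765)) = 343537 + (-151 - √(-767)) = 343537 + (-151 - I*√767) = 343386 - I*√767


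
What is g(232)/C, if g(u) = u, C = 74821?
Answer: 232/74821 ≈ 0.0031007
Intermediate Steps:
g(232)/C = 232/74821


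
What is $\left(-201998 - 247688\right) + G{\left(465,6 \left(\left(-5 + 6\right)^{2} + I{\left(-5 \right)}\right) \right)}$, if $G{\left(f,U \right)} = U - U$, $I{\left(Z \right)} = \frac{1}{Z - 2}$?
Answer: $-449686$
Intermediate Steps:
$I{\left(Z \right)} = \frac{1}{-2 + Z}$
$G{\left(f,U \right)} = 0$
$\left(-201998 - 247688\right) + G{\left(465,6 \left(\left(-5 + 6\right)^{2} + I{\left(-5 \right)}\right) \right)} = \left(-201998 - 247688\right) + 0 = -449686 + 0 = -449686$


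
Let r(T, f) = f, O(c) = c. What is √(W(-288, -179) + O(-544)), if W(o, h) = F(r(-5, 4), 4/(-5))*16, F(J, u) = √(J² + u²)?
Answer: 4*√(-850 + 20*√26)/5 ≈ 21.88*I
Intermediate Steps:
W(o, h) = 64*√26/5 (W(o, h) = √(4² + (4/(-5))²)*16 = √(16 + (4*(-⅕))²)*16 = √(16 + (-⅘)²)*16 = √(16 + 16/25)*16 = √(416/25)*16 = (4*√26/5)*16 = 64*√26/5)
√(W(-288, -179) + O(-544)) = √(64*√26/5 - 544) = √(-544 + 64*√26/5)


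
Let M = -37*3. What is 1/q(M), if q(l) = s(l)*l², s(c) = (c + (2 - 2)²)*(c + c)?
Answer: 1/303614082 ≈ 3.2937e-9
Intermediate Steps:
M = -111
s(c) = 2*c² (s(c) = (c + 0²)*(2*c) = (c + 0)*(2*c) = c*(2*c) = 2*c²)
q(l) = 2*l⁴ (q(l) = (2*l²)*l² = 2*l⁴)
1/q(M) = 1/(2*(-111)⁴) = 1/(2*151807041) = 1/303614082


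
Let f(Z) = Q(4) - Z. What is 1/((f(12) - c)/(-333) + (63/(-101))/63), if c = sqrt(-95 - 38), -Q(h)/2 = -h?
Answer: 2387943/1361774 - 3396933*I*sqrt(133)/1361774 ≈ 1.7536 - 28.768*I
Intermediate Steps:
Q(h) = 2*h (Q(h) = -(-2)*h = 2*h)
f(Z) = 8 - Z (f(Z) = 2*4 - Z = 8 - Z)
c = I*sqrt(133) (c = sqrt(-133) = I*sqrt(133) ≈ 11.533*I)
1/((f(12) - c)/(-333) + (63/(-101))/63) = 1/(((8 - 1*12) - I*sqrt(133))/(-333) + (63/(-101))/63) = 1/(((8 - 12) - I*sqrt(133))*(-1/333) + (63*(-1/101))*(1/63)) = 1/((-4 - I*sqrt(133))*(-1/333) - 63/101*1/63) = 1/((4/333 + I*sqrt(133)/333) - 1/101) = 1/(71/33633 + I*sqrt(133)/333)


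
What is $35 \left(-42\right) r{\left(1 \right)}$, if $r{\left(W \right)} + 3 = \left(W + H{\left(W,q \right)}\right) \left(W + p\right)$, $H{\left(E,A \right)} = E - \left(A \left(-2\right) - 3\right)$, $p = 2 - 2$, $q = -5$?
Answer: $11760$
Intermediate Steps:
$p = 0$ ($p = 2 - 2 = 0$)
$H{\left(E,A \right)} = 3 + E + 2 A$ ($H{\left(E,A \right)} = E - \left(- 2 A - 3\right) = E - \left(-3 - 2 A\right) = E + \left(3 + 2 A\right) = 3 + E + 2 A$)
$r{\left(W \right)} = -3 + W \left(-7 + 2 W\right)$ ($r{\left(W \right)} = -3 + \left(W + \left(3 + W + 2 \left(-5\right)\right)\right) \left(W + 0\right) = -3 + \left(W + \left(3 + W - 10\right)\right) W = -3 + \left(W + \left(-7 + W\right)\right) W = -3 + \left(-7 + 2 W\right) W = -3 + W \left(-7 + 2 W\right)$)
$35 \left(-42\right) r{\left(1 \right)} = 35 \left(-42\right) \left(-3 + 1^{2} + 1 \left(-7 + 1\right)\right) = - 1470 \left(-3 + 1 + 1 \left(-6\right)\right) = - 1470 \left(-3 + 1 - 6\right) = \left(-1470\right) \left(-8\right) = 11760$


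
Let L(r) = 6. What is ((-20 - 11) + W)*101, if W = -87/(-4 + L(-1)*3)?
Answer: -52621/14 ≈ -3758.6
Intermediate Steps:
W = -87/14 (W = -87/(-4 + 6*3) = -87/(-4 + 18) = -87/14 ≈ -6.2143)
((-20 - 11) + W)*101 = ((-20 - 11) - 87/14)*101 = (-31 - 87/14)*101 = -521/14*101 = -52621/14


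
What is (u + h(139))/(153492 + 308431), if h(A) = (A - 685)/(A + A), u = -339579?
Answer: -47201754/64207297 ≈ -0.73515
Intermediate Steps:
h(A) = (-685 + A)/(2*A) (h(A) = (-685 + A)/((2*A)) = (-685 + A)*(1/(2*A)) = (-685 + A)/(2*A))
(u + h(139))/(153492 + 308431) = (-339579 + (½)*(-685 + 139)/139)/(153492 + 308431) = (-339579 + (½)*(1/139)*(-546))/461923 = (-339579 - 273/139)*(1/461923) = -47201754/139*1/461923 = -47201754/64207297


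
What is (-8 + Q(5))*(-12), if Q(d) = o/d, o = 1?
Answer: 468/5 ≈ 93.600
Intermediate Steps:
Q(d) = 1/d
(-8 + Q(5))*(-12) = (-8 + 1/5)*(-12) = -39/5*(-12) = 468/5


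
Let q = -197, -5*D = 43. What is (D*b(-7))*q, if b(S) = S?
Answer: -59297/5 ≈ -11859.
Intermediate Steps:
D = -43/5 (D = -1/5*43 = -43/5 ≈ -8.6000)
(D*b(-7))*q = -43/5*(-7)*(-197) = (301/5)*(-197) = -59297/5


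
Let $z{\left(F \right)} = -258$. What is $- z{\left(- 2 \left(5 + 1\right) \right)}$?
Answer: $258$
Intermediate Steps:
$- z{\left(- 2 \left(5 + 1\right) \right)} = \left(-1\right) \left(-258\right) = 258$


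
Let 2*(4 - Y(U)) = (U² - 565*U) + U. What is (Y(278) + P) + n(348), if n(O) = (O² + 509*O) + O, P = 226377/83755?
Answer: 28338060587/83755 ≈ 3.3834e+5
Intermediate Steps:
Y(U) = 4 + 282*U - U²/2 (Y(U) = 4 - ((U² - 565*U) + U)/2 = 4 - (U² - 564*U)/2 = 4 + (282*U - U²/2) = 4 + 282*U - U²/2)
P = 226377/83755 (P = 226377*(1/83755) = 226377/83755 ≈ 2.7028)
n(O) = O² + 510*O
(Y(278) + P) + n(348) = ((4 + 282*278 - ½*278²) + 226377/83755) + 348*(510 + 348) = ((4 + 78396 - ½*77284) + 226377/83755) + 348*858 = ((4 + 78396 - 38642) + 226377/83755) + 298584 = (39758 + 226377/83755) + 298584 = 3330157667/83755 + 298584 = 28338060587/83755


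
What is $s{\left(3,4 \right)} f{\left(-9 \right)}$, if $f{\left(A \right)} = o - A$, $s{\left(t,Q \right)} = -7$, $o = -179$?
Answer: $1190$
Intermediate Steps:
$f{\left(A \right)} = -179 - A$
$s{\left(3,4 \right)} f{\left(-9 \right)} = - 7 \left(-179 - -9\right) = - 7 \left(-179 + 9\right) = \left(-7\right) \left(-170\right) = 1190$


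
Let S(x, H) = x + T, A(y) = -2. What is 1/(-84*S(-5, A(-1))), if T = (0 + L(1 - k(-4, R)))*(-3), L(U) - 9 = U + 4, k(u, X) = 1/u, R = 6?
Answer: 1/4011 ≈ 0.00024931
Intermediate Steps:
L(U) = 13 + U (L(U) = 9 + (U + 4) = 9 + (4 + U) = 13 + U)
T = -171/4 (T = (0 + (13 + (1 - 1/(-4))))*(-3) = (0 + (13 + (1 - 1*(-1/4))))*(-3) = (0 + (13 + (1 + 1/4)))*(-3) = (0 + (13 + 5/4))*(-3) = (0 + 57/4)*(-3) = (57/4)*(-3) = -171/4 ≈ -42.750)
S(x, H) = -171/4 + x (S(x, H) = x - 171/4 = -171/4 + x)
1/(-84*S(-5, A(-1))) = 1/(-84*(-171/4 - 5)) = 1/(-84*(-191/4)) = 1/4011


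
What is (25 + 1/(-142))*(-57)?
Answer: -202293/142 ≈ -1424.6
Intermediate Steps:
(25 + 1/(-142))*(-57) = (25 - 1/142)*(-57) = (3549/142)*(-57) = -202293/142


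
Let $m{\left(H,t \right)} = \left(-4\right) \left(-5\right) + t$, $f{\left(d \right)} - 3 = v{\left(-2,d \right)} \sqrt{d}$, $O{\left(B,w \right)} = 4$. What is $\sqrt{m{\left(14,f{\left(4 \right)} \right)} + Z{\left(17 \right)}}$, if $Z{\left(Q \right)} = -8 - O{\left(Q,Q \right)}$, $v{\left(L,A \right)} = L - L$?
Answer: $\sqrt{11} \approx 3.3166$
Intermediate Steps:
$v{\left(L,A \right)} = 0$
$Z{\left(Q \right)} = -12$ ($Z{\left(Q \right)} = -8 - 4 = -12$)
$f{\left(d \right)} = 3$ ($f{\left(d \right)} = 3 + 0 \sqrt{d} = 3 + 0 = 3$)
$m{\left(H,t \right)} = 20 + t$
$\sqrt{m{\left(14,f{\left(4 \right)} \right)} + Z{\left(17 \right)}} = \sqrt{\left(20 + 3\right) - 12} = \sqrt{23 - 12} = \sqrt{11}$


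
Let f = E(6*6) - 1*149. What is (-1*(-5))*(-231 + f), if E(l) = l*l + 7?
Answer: 4615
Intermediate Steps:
E(l) = 7 + l**2 (E(l) = l**2 + 7 = 7 + l**2)
f = 1154 (f = (7 + (6*6)**2) - 1*149 = (7 + 36**2) - 149 = (7 + 1296) - 149 = 1303 - 149 = 1154)
(-1*(-5))*(-231 + f) = (-1*(-5))*(-231 + 1154) = 5*923 = 4615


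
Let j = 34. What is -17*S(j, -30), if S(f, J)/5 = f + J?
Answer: -340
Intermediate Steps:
S(f, J) = 5*J + 5*f (S(f, J) = 5*(f + J) = 5*(J + f) = 5*J + 5*f)
-17*S(j, -30) = -17*(5*(-30) + 5*34) = -17*(-150 + 170) = -17*20 = -340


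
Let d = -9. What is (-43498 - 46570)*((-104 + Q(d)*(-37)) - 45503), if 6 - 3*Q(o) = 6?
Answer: 4107731276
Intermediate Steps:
Q(o) = 0 (Q(o) = 2 - ⅓*6 = 2 - 2 = 0)
(-43498 - 46570)*((-104 + Q(d)*(-37)) - 45503) = (-43498 - 46570)*((-104 + 0*(-37)) - 45503) = -90068*((-104 + 0) - 45503) = -90068*(-104 - 45503) = -90068*(-45607) = 4107731276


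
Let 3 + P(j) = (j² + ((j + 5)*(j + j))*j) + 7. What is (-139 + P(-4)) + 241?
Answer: 154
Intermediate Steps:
P(j) = 4 + j² + 2*j²*(5 + j) (P(j) = -3 + ((j² + ((j + 5)*(j + j))*j) + 7) = -3 + ((j² + ((5 + j)*(2*j))*j) + 7) = -3 + ((j² + (2*j*(5 + j))*j) + 7) = -3 + ((j² + 2*j²*(5 + j)) + 7) = -3 + (7 + j² + 2*j²*(5 + j)) = 4 + j² + 2*j²*(5 + j))
(-139 + P(-4)) + 241 = (-139 + (4 + 2*(-4)³ + 11*(-4)²)) + 241 = (-139 + (4 + 2*(-64) + 11*16)) + 241 = (-139 + (4 - 128 + 176)) + 241 = (-139 + 52) + 241 = -87 + 241 = 154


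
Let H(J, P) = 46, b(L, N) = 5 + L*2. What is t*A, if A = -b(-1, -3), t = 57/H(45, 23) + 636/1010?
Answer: -130239/23230 ≈ -5.6065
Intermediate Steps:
b(L, N) = 5 + 2*L
t = 43413/23230 (t = 57/46 + 636/1010 = 57*(1/46) + 636*(1/1010) = 57/46 + 318/505 = 43413/23230 ≈ 1.8688)
A = -3 (A = -(5 + 2*(-1)) = -(5 - 2) = -1*3 = -3)
t*A = (43413/23230)*(-3) = -130239/23230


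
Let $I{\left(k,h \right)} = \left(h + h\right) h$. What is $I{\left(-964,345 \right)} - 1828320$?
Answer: $-1590270$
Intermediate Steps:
$I{\left(k,h \right)} = 2 h^{2}$ ($I{\left(k,h \right)} = 2 h h = 2 h^{2}$)
$I{\left(-964,345 \right)} - 1828320 = 2 \cdot 345^{2} - 1828320 = 2 \cdot 119025 - 1828320 = 238050 - 1828320 = -1590270$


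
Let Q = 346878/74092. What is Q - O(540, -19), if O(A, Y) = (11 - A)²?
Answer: -10366816247/37046 ≈ -2.7984e+5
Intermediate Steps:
Q = 173439/37046 (Q = 346878*(1/74092) = 173439/37046 ≈ 4.6817)
Q - O(540, -19) = 173439/37046 - (-11 + 540)² = 173439/37046 - 1*529² = 173439/37046 - 1*279841 = 173439/37046 - 279841 = -10366816247/37046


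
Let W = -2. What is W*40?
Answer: -80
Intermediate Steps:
W*40 = -2*40 = -80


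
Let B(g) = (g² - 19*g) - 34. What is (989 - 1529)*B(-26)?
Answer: -613440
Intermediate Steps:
B(g) = -34 + g² - 19*g
(989 - 1529)*B(-26) = (989 - 1529)*(-34 + (-26)² - 19*(-26)) = -540*(-34 + 676 + 494) = -540*1136 = -613440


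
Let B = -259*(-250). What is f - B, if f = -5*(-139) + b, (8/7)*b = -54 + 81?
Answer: -512251/8 ≈ -64031.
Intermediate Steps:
B = 64750
b = 189/8 (b = 7*(-54 + 81)/8 = (7/8)*27 = 189/8 ≈ 23.625)
f = 5749/8 (f = -5*(-139) + 189/8 = 695 + 189/8 = 5749/8 ≈ 718.63)
f - B = 5749/8 - 1*64750 = 5749/8 - 64750 = -512251/8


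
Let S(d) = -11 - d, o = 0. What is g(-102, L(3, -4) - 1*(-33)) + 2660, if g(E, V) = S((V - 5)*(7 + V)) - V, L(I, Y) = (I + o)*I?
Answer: 794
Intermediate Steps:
L(I, Y) = I² (L(I, Y) = (I + 0)*I = I*I = I²)
g(E, V) = -11 - V - (-5 + V)*(7 + V) (g(E, V) = (-11 - (V - 5)*(7 + V)) - V = (-11 - (-5 + V)*(7 + V)) - V = -11 - V - (-5 + V)*(7 + V))
g(-102, L(3, -4) - 1*(-33)) + 2660 = (24 - (3² - 1*(-33))² - 3*(3² - 1*(-33))) + 2660 = (24 - (9 + 33)² - 3*(9 + 33)) + 2660 = (24 - 1*42² - 3*42) + 2660 = (24 - 1*1764 - 126) + 2660 = (24 - 1764 - 126) + 2660 = -1866 + 2660 = 794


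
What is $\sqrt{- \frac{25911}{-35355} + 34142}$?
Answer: $\frac{\sqrt{4741955280995}}{11785} \approx 184.78$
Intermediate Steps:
$\sqrt{- \frac{25911}{-35355} + 34142} = \sqrt{\left(-25911\right) \left(- \frac{1}{35355}\right) + 34142} = \sqrt{\frac{8637}{11785} + 34142} = \sqrt{\frac{402372107}{11785}} = \frac{\sqrt{4741955280995}}{11785}$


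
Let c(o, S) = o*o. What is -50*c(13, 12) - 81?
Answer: -8531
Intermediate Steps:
c(o, S) = o²
-50*c(13, 12) - 81 = -50*13² - 81 = -50*169 - 81 = -8450 - 81 = -8531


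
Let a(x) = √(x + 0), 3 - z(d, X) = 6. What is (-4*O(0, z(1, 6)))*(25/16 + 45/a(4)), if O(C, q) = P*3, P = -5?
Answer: 5775/4 ≈ 1443.8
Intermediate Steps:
z(d, X) = -3 (z(d, X) = 3 - 1*6 = 3 - 6 = -3)
a(x) = √x
O(C, q) = -15 (O(C, q) = -5*3 = -15)
(-4*O(0, z(1, 6)))*(25/16 + 45/a(4)) = (-4*(-15))*(25/16 + 45/(√4)) = 60*(25*(1/16) + 45/2) = 60*(25/16 + 45*(½)) = 60*(25/16 + 45/2) = 60*(385/16) = 5775/4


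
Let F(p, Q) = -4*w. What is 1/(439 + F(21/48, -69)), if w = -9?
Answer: 1/475 ≈ 0.0021053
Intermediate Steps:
F(p, Q) = 36 (F(p, Q) = -4*(-9) = 36)
1/(439 + F(21/48, -69)) = 1/(439 + 36) = 1/475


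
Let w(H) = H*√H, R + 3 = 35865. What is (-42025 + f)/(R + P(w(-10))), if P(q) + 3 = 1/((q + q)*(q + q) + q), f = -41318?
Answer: 8334300*(-I - 40*√10)/(3585900*I + 143435999*√10) ≈ -2.3242 + 1.2369e-10*I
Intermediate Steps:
R = 35862 (R = -3 + 35865 = 35862)
w(H) = H^(3/2)
P(q) = -3 + 1/(q + 4*q²) (P(q) = -3 + 1/((q + q)*(q + q) + q) = -3 + 1/((2*q)*(2*q) + q) = -3 + 1/(4*q² + q) = -3 + 1/(q + 4*q²))
(-42025 + f)/(R + P(w(-10))) = (-42025 - 41318)/(35862 + (1 - 12*((-10)^(3/2))² - (-30)*I*√10)/(((-10)^(3/2))*(1 + 4*(-10)^(3/2)))) = -83343/(35862 + (1 - 12*(-10*I*√10)² - (-30)*I*√10)/(((-10*I*√10))*(1 + 4*(-10*I*√10)))) = -83343/(35862 + (I*√10/100)*(1 - 12*(-1000) + 30*I*√10)/(1 - 40*I*√10)) = -83343/(35862 + (I*√10/100)*(1 + 12000 + 30*I*√10)/(1 - 40*I*√10)) = -83343/(35862 + (I*√10/100)*(12001 + 30*I*√10)/(1 - 40*I*√10)) = -83343/(35862 + I*√10*(12001 + 30*I*√10)/(100*(1 - 40*I*√10)))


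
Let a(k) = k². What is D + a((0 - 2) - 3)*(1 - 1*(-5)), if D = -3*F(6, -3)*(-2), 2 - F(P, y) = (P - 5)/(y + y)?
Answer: 163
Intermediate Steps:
F(P, y) = 2 - (-5 + P)/(2*y) (F(P, y) = 2 - (P - 5)/(y + y) = 2 - (-5 + P)/(2*y))
D = 13 (D = -3*(5 - 1*6 + 4*(-3))/(2*(-3))*(-2) = -3*(-1)*(5 - 6 - 12)/(2*3)*(-2) = -3*(-1)*(-13)/(2*3)*(-2) = -3*13/6*(-2) = -13/2*(-2) = 13)
D + a((0 - 2) - 3)*(1 - 1*(-5)) = 13 + ((0 - 2) - 3)²*(1 - 1*(-5)) = 13 + (-2 - 3)²*(1 + 5) = 13 + (-5)²*6 = 13 + 25*6 = 13 + 150 = 163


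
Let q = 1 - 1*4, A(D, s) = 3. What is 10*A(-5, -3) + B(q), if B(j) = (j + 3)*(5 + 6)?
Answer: 30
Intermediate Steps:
q = -3 (q = 1 - 4 = -3)
B(j) = 33 + 11*j (B(j) = (3 + j)*11 = 33 + 11*j)
10*A(-5, -3) + B(q) = 10*3 + (33 + 11*(-3)) = 30 + (33 - 33) = 30 + 0 = 30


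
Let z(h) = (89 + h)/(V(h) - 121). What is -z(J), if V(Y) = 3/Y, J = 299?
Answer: 29003/9044 ≈ 3.2069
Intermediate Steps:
z(h) = (89 + h)/(-121 + 3/h) (z(h) = (89 + h)/(3/h - 121) = (89 + h)/(-121 + 3/h))
-z(J) = -(-1)*299*(89 + 299)/(-3 + 121*299) = -(-1)*299*388/(-3 + 36179) = -(-1)*299*388/36176 = -1*(-29003/9044) = 29003/9044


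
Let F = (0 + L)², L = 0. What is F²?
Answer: 0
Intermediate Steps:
F = 0 (F = (0 + 0)² = 0² = 0)
F² = 0² = 0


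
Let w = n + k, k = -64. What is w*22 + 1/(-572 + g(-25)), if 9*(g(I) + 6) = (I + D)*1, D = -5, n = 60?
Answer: -153475/1744 ≈ -88.002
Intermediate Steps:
g(I) = -59/9 + I/9 (g(I) = -6 + ((I - 5)*1)/9 = -6 + ((-5 + I)*1)/9 = -6 + (-5 + I)/9 = -6 + (-5/9 + I/9) = -59/9 + I/9)
w = -4 (w = 60 - 64 = -4)
w*22 + 1/(-572 + g(-25)) = -4*22 + 1/(-572 + (-59/9 + (⅑)*(-25))) = -88 + 1/(-572 + (-59/9 - 25/9)) = -88 + 1/(-572 - 28/3) = -88 + 1/(-1744/3) = -88 - 3/1744 = -153475/1744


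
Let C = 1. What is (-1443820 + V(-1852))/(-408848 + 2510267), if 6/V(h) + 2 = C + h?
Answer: -2675398466/3893929407 ≈ -0.68707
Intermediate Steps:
V(h) = 6/(-1 + h) (V(h) = 6/(-2 + (1 + h)) = 6/(-1 + h))
(-1443820 + V(-1852))/(-408848 + 2510267) = (-1443820 + 6/(-1 - 1852))/(-408848 + 2510267) = (-1443820 + 6/(-1853))/2101419 = (-1443820 + 6*(-1/1853))*(1/2101419) = (-1443820 - 6/1853)*(1/2101419) = -2675398466/1853*1/2101419 = -2675398466/3893929407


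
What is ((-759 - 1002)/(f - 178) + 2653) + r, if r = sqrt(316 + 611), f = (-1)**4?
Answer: 157114/59 + 3*sqrt(103) ≈ 2693.4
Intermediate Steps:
f = 1
r = 3*sqrt(103) (r = sqrt(927) = 3*sqrt(103) ≈ 30.447)
((-759 - 1002)/(f - 178) + 2653) + r = ((-759 - 1002)/(1 - 178) + 2653) + 3*sqrt(103) = (-1761/(-177) + 2653) + 3*sqrt(103) = (-1761*(-1/177) + 2653) + 3*sqrt(103) = (587/59 + 2653) + 3*sqrt(103) = 157114/59 + 3*sqrt(103)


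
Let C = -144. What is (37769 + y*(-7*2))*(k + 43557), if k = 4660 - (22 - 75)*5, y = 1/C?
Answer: 65920369375/36 ≈ 1.8311e+9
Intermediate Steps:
y = -1/144 (y = 1/(-144) = -1/144 ≈ -0.0069444)
k = 4925 (k = 4660 - (-53)*5 = 4660 - 1*(-265) = 4660 + 265 = 4925)
(37769 + y*(-7*2))*(k + 43557) = (37769 - (-7)*2/144)*(4925 + 43557) = (37769 - 1/144*(-14))*48482 = (37769 + 7/72)*48482 = (2719375/72)*48482 = 65920369375/36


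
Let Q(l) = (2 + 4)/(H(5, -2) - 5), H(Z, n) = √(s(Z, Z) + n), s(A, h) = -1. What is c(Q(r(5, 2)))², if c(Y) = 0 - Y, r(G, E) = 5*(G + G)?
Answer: 36/(5 - I*√3)² ≈ 1.0102 + 0.79533*I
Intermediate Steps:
r(G, E) = 10*G (r(G, E) = 5*(2*G) = 10*G)
H(Z, n) = √(-1 + n)
Q(l) = 6/(-5 + I*√3) (Q(l) = (2 + 4)/(√(-1 - 2) - 5) = 6/(√(-3) - 5) = 6/(I*√3 - 5) = 6/(-5 + I*√3))
c(Y) = -Y
c(Q(r(5, 2)))² = (-(-15/14 - 3*I*√3/14))² = (15/14 + 3*I*√3/14)²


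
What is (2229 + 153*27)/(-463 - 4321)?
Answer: -795/598 ≈ -1.3294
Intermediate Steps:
(2229 + 153*27)/(-463 - 4321) = (2229 + 4131)/(-4784) = 6360*(-1/4784) = -795/598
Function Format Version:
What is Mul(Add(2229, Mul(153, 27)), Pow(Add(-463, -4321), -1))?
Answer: Rational(-795, 598) ≈ -1.3294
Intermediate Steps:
Mul(Add(2229, Mul(153, 27)), Pow(Add(-463, -4321), -1)) = Mul(Add(2229, 4131), Pow(-4784, -1)) = Mul(6360, Rational(-1, 4784)) = Rational(-795, 598)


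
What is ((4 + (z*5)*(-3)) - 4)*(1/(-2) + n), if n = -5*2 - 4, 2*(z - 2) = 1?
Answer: 2175/4 ≈ 543.75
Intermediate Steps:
z = 5/2 (z = 2 + (½)*1 = 2 + ½ = 5/2 ≈ 2.5000)
n = -14 (n = -10 - 4 = -14)
((4 + (z*5)*(-3)) - 4)*(1/(-2) + n) = ((4 + ((5/2)*5)*(-3)) - 4)*(1/(-2) - 14) = ((4 + (25/2)*(-3)) - 4)*(-½ - 14) = ((4 - 75/2) - 4)*(-29/2) = (-67/2 - 4)*(-29/2) = -75/2*(-29/2) = 2175/4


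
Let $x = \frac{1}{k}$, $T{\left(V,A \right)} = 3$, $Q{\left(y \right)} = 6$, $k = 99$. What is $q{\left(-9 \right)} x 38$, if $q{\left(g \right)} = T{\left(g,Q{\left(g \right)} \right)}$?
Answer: $\frac{38}{33} \approx 1.1515$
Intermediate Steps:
$x = \frac{1}{99} \approx 0.010101$
$q{\left(g \right)} = 3$
$q{\left(-9 \right)} x 38 = 3 \cdot \frac{1}{99} \cdot 38 = \frac{1}{33} \cdot 38 = \frac{38}{33}$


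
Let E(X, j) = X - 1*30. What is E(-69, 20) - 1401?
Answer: -1500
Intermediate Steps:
E(X, j) = -30 + X (E(X, j) = X - 30 = -30 + X)
E(-69, 20) - 1401 = (-30 - 69) - 1401 = -99 - 1401 = -1500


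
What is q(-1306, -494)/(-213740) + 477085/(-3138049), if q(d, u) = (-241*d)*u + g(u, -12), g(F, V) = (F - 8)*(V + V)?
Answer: 121944568922856/167681648315 ≈ 727.24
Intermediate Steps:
g(F, V) = 2*V*(-8 + F) (g(F, V) = (-8 + F)*(2*V) = 2*V*(-8 + F))
q(d, u) = 192 - 24*u - 241*d*u (q(d, u) = (-241*d)*u + 2*(-12)*(-8 + u) = -241*d*u + (192 - 24*u) = 192 - 24*u - 241*d*u)
q(-1306, -494)/(-213740) + 477085/(-3138049) = (192 - 24*(-494) - 241*(-1306)*(-494))/(-213740) + 477085/(-3138049) = (192 + 11856 - 155484524)*(-1/213740) + 477085*(-1/3138049) = -155472476*(-1/213740) - 477085/3138049 = 38868119/53435 - 477085/3138049 = 121944568922856/167681648315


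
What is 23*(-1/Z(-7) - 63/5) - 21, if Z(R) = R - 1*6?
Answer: -20087/65 ≈ -309.03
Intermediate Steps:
Z(R) = -6 + R (Z(R) = R - 6 = -6 + R)
23*(-1/Z(-7) - 63/5) - 21 = 23*(-1/(-6 - 7) - 63/5) - 21 = 23*(-1/(-13) - 63*⅕) - 21 = 23*(-1*(-1/13) - 63/5) - 21 = 23*(1/13 - 63/5) - 21 = 23*(-814/65) - 21 = -18722/65 - 21 = -20087/65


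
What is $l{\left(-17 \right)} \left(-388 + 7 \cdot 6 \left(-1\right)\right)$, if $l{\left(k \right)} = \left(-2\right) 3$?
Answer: $2580$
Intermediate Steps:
$l{\left(k \right)} = -6$
$l{\left(-17 \right)} \left(-388 + 7 \cdot 6 \left(-1\right)\right) = - 6 \left(-388 + 7 \cdot 6 \left(-1\right)\right) = - 6 \left(-388 + 42 \left(-1\right)\right) = - 6 \left(-388 - 42\right) = \left(-6\right) \left(-430\right) = 2580$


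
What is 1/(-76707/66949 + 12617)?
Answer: 66949/844618826 ≈ 7.9265e-5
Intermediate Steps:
1/(-76707/66949 + 12617) = 1/(844618826/66949) = 66949/844618826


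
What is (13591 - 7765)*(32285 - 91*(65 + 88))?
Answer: 106977012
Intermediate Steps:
(13591 - 7765)*(32285 - 91*(65 + 88)) = 5826*(32285 - 91*153) = 5826*(32285 - 13923) = 5826*18362 = 106977012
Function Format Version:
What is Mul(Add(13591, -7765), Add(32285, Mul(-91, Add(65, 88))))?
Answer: 106977012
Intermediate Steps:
Mul(Add(13591, -7765), Add(32285, Mul(-91, Add(65, 88)))) = Mul(5826, Add(32285, Mul(-91, 153))) = Mul(5826, Add(32285, -13923)) = Mul(5826, 18362) = 106977012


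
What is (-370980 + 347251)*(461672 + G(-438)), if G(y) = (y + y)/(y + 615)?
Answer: -646338949524/59 ≈ -1.0955e+10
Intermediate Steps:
G(y) = 2*y/(615 + y) (G(y) = (2*y)/(615 + y) = 2*y/(615 + y))
(-370980 + 347251)*(461672 + G(-438)) = (-370980 + 347251)*(461672 + 2*(-438)/(615 - 438)) = -23729*(461672 + 2*(-438)/177) = -23729*(461672 + 2*(-438)*(1/177)) = -23729*(461672 - 292/59) = -23729*27238356/59 = -646338949524/59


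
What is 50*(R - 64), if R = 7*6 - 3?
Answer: -1250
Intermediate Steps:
R = 39 (R = 42 - 3 = 39)
50*(R - 64) = 50*(39 - 64) = 50*(-25) = -1250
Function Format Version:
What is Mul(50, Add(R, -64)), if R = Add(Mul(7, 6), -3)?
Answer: -1250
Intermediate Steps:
R = 39 (R = Add(42, -3) = 39)
Mul(50, Add(R, -64)) = Mul(50, Add(39, -64)) = Mul(50, -25) = -1250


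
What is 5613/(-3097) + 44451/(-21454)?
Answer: -258086049/66443038 ≈ -3.8843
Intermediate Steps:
5613/(-3097) + 44451/(-21454) = 5613*(-1/3097) + 44451*(-1/21454) = -5613/3097 - 44451/21454 = -258086049/66443038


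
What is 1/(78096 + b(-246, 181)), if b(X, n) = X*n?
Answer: 1/33570 ≈ 2.9788e-5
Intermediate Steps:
1/(78096 + b(-246, 181)) = 1/(78096 - 246*181) = 1/(78096 - 44526) = 1/33570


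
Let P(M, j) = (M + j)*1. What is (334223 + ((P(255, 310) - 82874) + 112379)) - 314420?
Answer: 49873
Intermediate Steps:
P(M, j) = M + j
(334223 + ((P(255, 310) - 82874) + 112379)) - 314420 = (334223 + (((255 + 310) - 82874) + 112379)) - 314420 = (334223 + ((565 - 82874) + 112379)) - 314420 = (334223 + (-82309 + 112379)) - 314420 = (334223 + 30070) - 314420 = 364293 - 314420 = 49873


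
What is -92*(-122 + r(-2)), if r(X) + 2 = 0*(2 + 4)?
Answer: 11408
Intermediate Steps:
r(X) = -2 (r(X) = -2 + 0*(2 + 4) = -2 + 0*6 = -2 + 0 = -2)
-92*(-122 + r(-2)) = -92*(-122 - 2) = -92*(-124) = 11408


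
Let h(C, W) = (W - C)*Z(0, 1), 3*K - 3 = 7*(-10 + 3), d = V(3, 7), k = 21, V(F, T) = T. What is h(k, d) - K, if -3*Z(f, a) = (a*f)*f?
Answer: 46/3 ≈ 15.333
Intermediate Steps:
d = 7
K = -46/3 (K = 1 + (7*(-10 + 3))/3 = 1 + (7*(-7))/3 = 1 + (⅓)*(-49) = 1 - 49/3 = -46/3 ≈ -15.333)
Z(f, a) = -a*f²/3 (Z(f, a) = -a*f*f/3 = -a*f²/3)
h(C, W) = 0 (h(C, W) = (W - C)*(-⅓*1*0²) = (W - C)*(-⅓*1*0) = (W - C)*0 = 0)
h(k, d) - K = 0 - 1*(-46/3) = 0 + 46/3 = 46/3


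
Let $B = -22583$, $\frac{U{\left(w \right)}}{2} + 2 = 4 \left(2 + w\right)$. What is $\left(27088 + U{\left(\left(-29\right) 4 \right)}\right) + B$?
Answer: $3589$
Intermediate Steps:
$U{\left(w \right)} = 12 + 8 w$ ($U{\left(w \right)} = -4 + 2 \cdot 4 \left(2 + w\right) = -4 + 2 \left(8 + 4 w\right) = -4 + \left(16 + 8 w\right) = 12 + 8 w$)
$\left(27088 + U{\left(\left(-29\right) 4 \right)}\right) + B = \left(27088 + \left(12 + 8 \left(\left(-29\right) 4\right)\right)\right) - 22583 = \left(27088 + \left(12 + 8 \left(-116\right)\right)\right) - 22583 = \left(27088 + \left(12 - 928\right)\right) - 22583 = \left(27088 - 916\right) - 22583 = 26172 - 22583 = 3589$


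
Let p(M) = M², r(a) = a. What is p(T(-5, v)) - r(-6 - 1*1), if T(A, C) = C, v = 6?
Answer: 43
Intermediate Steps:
p(T(-5, v)) - r(-6 - 1*1) = 6² - (-6 - 1*1) = 36 - (-6 - 1) = 36 - 1*(-7) = 36 + 7 = 43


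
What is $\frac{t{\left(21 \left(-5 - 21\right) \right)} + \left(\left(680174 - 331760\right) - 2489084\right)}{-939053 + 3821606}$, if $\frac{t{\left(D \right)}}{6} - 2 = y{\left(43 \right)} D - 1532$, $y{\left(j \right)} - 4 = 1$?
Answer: $- \frac{2166230}{2882553} \approx -0.7515$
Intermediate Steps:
$y{\left(j \right)} = 5$ ($y{\left(j \right)} = 4 + 1 = 5$)
$t{\left(D \right)} = -9180 + 30 D$ ($t{\left(D \right)} = 12 + 6 \left(5 D - 1532\right) = 12 + 6 \left(-1532 + 5 D\right) = 12 + \left(-9192 + 30 D\right) = -9180 + 30 D$)
$\frac{t{\left(21 \left(-5 - 21\right) \right)} + \left(\left(680174 - 331760\right) - 2489084\right)}{-939053 + 3821606} = \frac{\left(-9180 + 30 \cdot 21 \left(-5 - 21\right)\right) + \left(\left(680174 - 331760\right) - 2489084\right)}{-939053 + 3821606} = \frac{\left(-9180 + 30 \cdot 21 \left(-26\right)\right) + \left(\left(680174 - 331760\right) - 2489084\right)}{2882553} = \left(\left(-9180 + 30 \left(-546\right)\right) + \left(348414 - 2489084\right)\right) \frac{1}{2882553} = \left(\left(-9180 - 16380\right) - 2140670\right) \frac{1}{2882553} = \left(-25560 - 2140670\right) \frac{1}{2882553} = \left(-2166230\right) \frac{1}{2882553} = - \frac{2166230}{2882553}$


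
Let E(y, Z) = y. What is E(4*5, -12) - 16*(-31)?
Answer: 516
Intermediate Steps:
E(4*5, -12) - 16*(-31) = 4*5 - 16*(-31) = 20 + 496 = 516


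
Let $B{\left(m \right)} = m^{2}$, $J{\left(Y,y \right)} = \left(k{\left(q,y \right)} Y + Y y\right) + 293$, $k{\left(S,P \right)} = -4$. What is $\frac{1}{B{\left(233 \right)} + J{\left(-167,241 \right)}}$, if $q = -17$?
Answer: $\frac{1}{15003} \approx 6.6653 \cdot 10^{-5}$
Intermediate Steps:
$J{\left(Y,y \right)} = 293 - 4 Y + Y y$ ($J{\left(Y,y \right)} = \left(- 4 Y + Y y\right) + 293 = 293 - 4 Y + Y y$)
$\frac{1}{B{\left(233 \right)} + J{\left(-167,241 \right)}} = \frac{1}{233^{2} - 39286} = \frac{1}{54289 + \left(293 + 668 - 40247\right)} = \frac{1}{54289 - 39286} = \frac{1}{15003}$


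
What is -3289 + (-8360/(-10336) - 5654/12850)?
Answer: -5590673/1700 ≈ -3288.6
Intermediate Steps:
-3289 + (-8360/(-10336) - 5654/12850) = -3289 + (-8360*(-1/10336) - 5654*1/12850) = -3289 + (55/68 - 11/25) = -3289 + 627/1700 = -5590673/1700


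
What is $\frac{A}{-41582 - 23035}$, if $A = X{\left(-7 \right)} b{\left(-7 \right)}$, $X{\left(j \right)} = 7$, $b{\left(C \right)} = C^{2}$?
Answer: $- \frac{49}{9231} \approx -0.0053082$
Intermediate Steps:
$A = 343$ ($A = 7 \left(-7\right)^{2} = 7 \cdot 49 = 343$)
$\frac{A}{-41582 - 23035} = \frac{343}{-41582 - 23035} = \frac{343}{-64617} = 343 \left(- \frac{1}{64617}\right) = - \frac{49}{9231}$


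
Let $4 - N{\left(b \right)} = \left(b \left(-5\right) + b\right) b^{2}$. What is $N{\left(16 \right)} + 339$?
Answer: $16727$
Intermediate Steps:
$N{\left(b \right)} = 4 + 4 b^{3}$ ($N{\left(b \right)} = 4 - \left(b \left(-5\right) + b\right) b^{2} = 4 - \left(- 5 b + b\right) b^{2} = 4 - - 4 b b^{2} = 4 - - 4 b^{3} = 4 + 4 b^{3}$)
$N{\left(16 \right)} + 339 = \left(4 + 4 \cdot 16^{3}\right) + 339 = \left(4 + 4 \cdot 4096\right) + 339 = \left(4 + 16384\right) + 339 = 16388 + 339 = 16727$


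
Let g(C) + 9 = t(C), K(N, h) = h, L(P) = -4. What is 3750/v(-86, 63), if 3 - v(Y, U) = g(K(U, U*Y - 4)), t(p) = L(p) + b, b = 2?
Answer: 1875/7 ≈ 267.86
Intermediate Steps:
t(p) = -2 (t(p) = -4 + 2 = -2)
g(C) = -11 (g(C) = -9 - 2 = -11)
v(Y, U) = 14 (v(Y, U) = 3 - 1*(-11) = 3 + 11 = 14)
3750/v(-86, 63) = 3750/14 = 3750*(1/14) = 1875/7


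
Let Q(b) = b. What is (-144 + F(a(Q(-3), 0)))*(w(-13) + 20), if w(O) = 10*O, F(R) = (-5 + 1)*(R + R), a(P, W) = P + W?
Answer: 13200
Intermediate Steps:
F(R) = -8*R
(-144 + F(a(Q(-3), 0)))*(w(-13) + 20) = (-144 - 8*(-3 + 0))*(10*(-13) + 20) = (-144 - 8*(-3))*(-130 + 20) = (-144 + 24)*(-110) = -120*(-110) = 13200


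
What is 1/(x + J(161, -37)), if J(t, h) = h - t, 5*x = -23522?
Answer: -5/24512 ≈ -0.00020398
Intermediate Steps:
x = -23522/5 (x = (1/5)*(-23522) = -23522/5 ≈ -4704.4)
1/(x + J(161, -37)) = 1/(-23522/5 + (-37 - 1*161)) = 1/(-23522/5 + (-37 - 161)) = 1/(-23522/5 - 198) = 1/(-24512/5) = -5/24512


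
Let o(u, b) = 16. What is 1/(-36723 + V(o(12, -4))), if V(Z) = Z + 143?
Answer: -1/36564 ≈ -2.7349e-5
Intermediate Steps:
V(Z) = 143 + Z
1/(-36723 + V(o(12, -4))) = 1/(-36723 + (143 + 16)) = 1/(-36723 + 159) = 1/(-36564) = -1/36564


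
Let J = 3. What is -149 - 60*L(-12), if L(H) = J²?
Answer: -689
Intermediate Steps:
L(H) = 9 (L(H) = 3² = 9)
-149 - 60*L(-12) = -149 - 60*9 = -149 - 540 = -689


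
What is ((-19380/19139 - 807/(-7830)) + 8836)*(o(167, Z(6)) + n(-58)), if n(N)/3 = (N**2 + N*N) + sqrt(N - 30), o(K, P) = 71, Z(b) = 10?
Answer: 1787857884494581/9990558 + 441337419031*I*sqrt(22)/8325465 ≈ 1.7895e+8 + 2.4864e+5*I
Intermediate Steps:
n(N) = 3*sqrt(-30 + N) + 6*N**2 (n(N) = 3*((N**2 + N*N) + sqrt(N - 30)) = 3*((N**2 + N**2) + sqrt(-30 + N)) = 3*(2*N**2 + sqrt(-30 + N)) = 3*(sqrt(-30 + N) + 2*N**2) = 3*sqrt(-30 + N) + 6*N**2)
((-19380/19139 - 807/(-7830)) + 8836)*(o(167, Z(6)) + n(-58)) = ((-19380/19139 - 807/(-7830)) + 8836)*(71 + (3*sqrt(-30 - 58) + 6*(-58)**2)) = ((-19380*1/19139 - 807*(-1/7830)) + 8836)*(71 + (3*sqrt(-88) + 6*3364)) = ((-19380/19139 + 269/2610) + 8836)*(71 + (3*(2*I*sqrt(22)) + 20184)) = (-45433409/49952790 + 8836)*(71 + (6*I*sqrt(22) + 20184)) = 441337419031*(71 + (20184 + 6*I*sqrt(22)))/49952790 = 441337419031*(20255 + 6*I*sqrt(22))/49952790 = 1787857884494581/9990558 + 441337419031*I*sqrt(22)/8325465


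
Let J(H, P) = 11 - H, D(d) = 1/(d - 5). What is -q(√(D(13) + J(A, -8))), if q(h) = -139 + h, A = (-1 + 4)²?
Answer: 139 - √34/4 ≈ 137.54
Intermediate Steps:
A = 9 (A = 3² = 9)
D(d) = 1/(-5 + d)
-q(√(D(13) + J(A, -8))) = -(-139 + √(1/(-5 + 13) + (11 - 1*9))) = -(-139 + √(1/8 + (11 - 9))) = -(-139 + √(⅛ + 2)) = -(-139 + √(17/8)) = -(-139 + √34/4) = 139 - √34/4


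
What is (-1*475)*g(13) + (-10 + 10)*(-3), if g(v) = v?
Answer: -6175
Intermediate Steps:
(-1*475)*g(13) + (-10 + 10)*(-3) = -1*475*13 + (-10 + 10)*(-3) = -475*13 + 0*(-3) = -6175 + 0 = -6175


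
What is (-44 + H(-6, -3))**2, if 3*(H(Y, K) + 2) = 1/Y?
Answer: 687241/324 ≈ 2121.1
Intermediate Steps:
H(Y, K) = -2 + 1/(3*Y)
(-44 + H(-6, -3))**2 = (-44 + (-2 + (1/3)/(-6)))**2 = (-44 + (-2 + (1/3)*(-1/6)))**2 = (-44 + (-2 - 1/18))**2 = (-44 - 37/18)**2 = (-829/18)**2 = 687241/324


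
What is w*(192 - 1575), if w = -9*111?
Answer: 1381617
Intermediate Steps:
w = -999
w*(192 - 1575) = -999*(192 - 1575) = -999*(-1383) = 1381617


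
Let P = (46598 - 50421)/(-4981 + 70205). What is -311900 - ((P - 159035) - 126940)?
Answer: -1690928377/65224 ≈ -25925.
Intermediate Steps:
P = -3823/65224 ≈ -0.058613
-311900 - ((P - 159035) - 126940) = -311900 - ((-3823/65224 - 159035) - 126940) = -311900 - (-10372902663/65224 - 126940) = -311900 - 1*(-18652437223/65224) = -311900 + 18652437223/65224 = -1690928377/65224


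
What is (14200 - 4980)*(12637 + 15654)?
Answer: 260843020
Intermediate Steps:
(14200 - 4980)*(12637 + 15654) = 9220*28291 = 260843020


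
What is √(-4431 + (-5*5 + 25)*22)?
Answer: I*√4431 ≈ 66.566*I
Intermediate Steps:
√(-4431 + (-5*5 + 25)*22) = √(-4431 + (-25 + 25)*22) = √(-4431 + 0*22) = √(-4431 + 0) = √(-4431) = I*√4431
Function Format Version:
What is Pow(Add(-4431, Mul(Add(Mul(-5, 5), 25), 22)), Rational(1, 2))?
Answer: Mul(I, Pow(4431, Rational(1, 2))) ≈ Mul(66.566, I)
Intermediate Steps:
Pow(Add(-4431, Mul(Add(Mul(-5, 5), 25), 22)), Rational(1, 2)) = Pow(Add(-4431, Mul(Add(-25, 25), 22)), Rational(1, 2)) = Pow(Add(-4431, Mul(0, 22)), Rational(1, 2)) = Pow(Add(-4431, 0), Rational(1, 2)) = Pow(-4431, Rational(1, 2)) = Mul(I, Pow(4431, Rational(1, 2)))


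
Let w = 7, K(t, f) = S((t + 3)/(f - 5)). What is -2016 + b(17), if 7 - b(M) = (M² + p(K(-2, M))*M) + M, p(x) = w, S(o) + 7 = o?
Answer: -2434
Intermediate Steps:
S(o) = -7 + o
K(t, f) = -7 + (3 + t)/(-5 + f) (K(t, f) = -7 + (t + 3)/(f - 5) = -7 + (3 + t)/(-5 + f))
p(x) = 7
b(M) = 7 - M² - 8*M (b(M) = 7 - ((M² + 7*M) + M) = 7 - (M² + 8*M) = 7 + (-M² - 8*M) = 7 - M² - 8*M)
-2016 + b(17) = -2016 + (7 - 1*17² - 8*17) = -2016 + (7 - 1*289 - 136) = -2016 + (7 - 289 - 136) = -2016 - 418 = -2434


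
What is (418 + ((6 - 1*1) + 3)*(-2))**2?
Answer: 161604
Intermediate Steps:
(418 + ((6 - 1*1) + 3)*(-2))**2 = (418 + ((6 - 1) + 3)*(-2))**2 = (418 + (5 + 3)*(-2))**2 = (418 + 8*(-2))**2 = (418 - 16)**2 = 402**2 = 161604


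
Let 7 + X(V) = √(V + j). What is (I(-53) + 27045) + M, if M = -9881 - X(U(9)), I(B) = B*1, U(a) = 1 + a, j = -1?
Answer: 17115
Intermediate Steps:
I(B) = B
X(V) = -7 + √(-1 + V) (X(V) = -7 + √(V - 1) = -7 + √(-1 + V))
M = -9877 (M = -9881 - (-7 + √(-1 + (1 + 9))) = -9881 - (-7 + √(-1 + 10)) = -9881 - (-7 + √9) = -9881 - (-7 + 3) = -9881 - 1*(-4) = -9881 + 4 = -9877)
(I(-53) + 27045) + M = (-53 + 27045) - 9877 = 26992 - 9877 = 17115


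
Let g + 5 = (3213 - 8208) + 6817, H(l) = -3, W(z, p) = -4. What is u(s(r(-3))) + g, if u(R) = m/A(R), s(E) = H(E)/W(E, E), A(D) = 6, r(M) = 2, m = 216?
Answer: 1853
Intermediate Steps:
s(E) = ¾ (s(E) = -3/(-4) = -3*(-¼) = ¾)
g = 1817 (g = -5 + ((3213 - 8208) + 6817) = -5 + (-4995 + 6817) = -5 + 1822 = 1817)
u(R) = 36 (u(R) = 216/6 = 216*(⅙) = 36)
u(s(r(-3))) + g = 36 + 1817 = 1853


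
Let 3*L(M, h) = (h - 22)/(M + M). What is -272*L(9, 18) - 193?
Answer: -4667/27 ≈ -172.85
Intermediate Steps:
L(M, h) = (-22 + h)/(6*M) (L(M, h) = ((h - 22)/(M + M))/3 = ((-22 + h)/((2*M)))/3 = ((-22 + h)*(1/(2*M)))/3 = ((-22 + h)/(2*M))/3 = (-22 + h)/(6*M))
-272*L(9, 18) - 193 = -136*(-22 + 18)/(3*9) - 193 = -136*(-4)/(3*9) - 193 = -272*(-2/27) - 193 = 544/27 - 193 = -4667/27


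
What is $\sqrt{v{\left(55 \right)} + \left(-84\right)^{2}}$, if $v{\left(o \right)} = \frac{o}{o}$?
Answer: $\sqrt{7057} \approx 84.006$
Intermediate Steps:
$v{\left(o \right)} = 1$
$\sqrt{v{\left(55 \right)} + \left(-84\right)^{2}} = \sqrt{1 + \left(-84\right)^{2}} = \sqrt{1 + 7056} = \sqrt{7057}$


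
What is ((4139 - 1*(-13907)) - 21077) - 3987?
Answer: -7018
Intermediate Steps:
((4139 - 1*(-13907)) - 21077) - 3987 = ((4139 + 13907) - 21077) - 3987 = (18046 - 21077) - 3987 = -3031 - 3987 = -7018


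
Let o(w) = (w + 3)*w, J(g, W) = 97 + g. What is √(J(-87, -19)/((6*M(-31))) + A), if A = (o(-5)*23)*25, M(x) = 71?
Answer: 7*√5323935/213 ≈ 75.829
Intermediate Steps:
o(w) = w*(3 + w) (o(w) = (3 + w)*w = w*(3 + w))
A = 5750 (A = (-5*(3 - 5)*23)*25 = (-5*(-2)*23)*25 = (10*23)*25 = 230*25 = 5750)
√(J(-87, -19)/((6*M(-31))) + A) = √((97 - 87)/((6*71)) + 5750) = √(10/426 + 5750) = √(10*(1/426) + 5750) = √(5/213 + 5750) = √(1224755/213) = 7*√5323935/213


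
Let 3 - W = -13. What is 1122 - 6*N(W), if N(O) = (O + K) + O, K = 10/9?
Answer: 2770/3 ≈ 923.33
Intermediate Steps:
K = 10/9 (K = 10*(⅑) = 10/9 ≈ 1.1111)
W = 16 (W = 3 - 1*(-13) = 3 + 13 = 16)
N(O) = 10/9 + 2*O (N(O) = (O + 10/9) + O = (10/9 + O) + O = 10/9 + 2*O)
1122 - 6*N(W) = 1122 - 6*(10/9 + 2*16) = 1122 - 6*(10/9 + 32) = 1122 - 6*298/9 = 1122 - 596/3 = 2770/3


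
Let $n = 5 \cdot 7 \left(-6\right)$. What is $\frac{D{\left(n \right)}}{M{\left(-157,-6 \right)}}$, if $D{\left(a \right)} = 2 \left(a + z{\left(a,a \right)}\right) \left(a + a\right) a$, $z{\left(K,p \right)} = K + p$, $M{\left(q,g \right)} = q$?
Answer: $\frac{111132000}{157} \approx 7.0785 \cdot 10^{5}$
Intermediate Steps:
$n = -210$ ($n = 35 \left(-6\right) = -210$)
$D{\left(a \right)} = 12 a^{3}$ ($D{\left(a \right)} = 2 \left(a + \left(a + a\right)\right) \left(a + a\right) a = 2 \left(a + 2 a\right) 2 a a = 2 \cdot 3 a 2 a a = 2 \cdot 6 a^{2} a = 12 a^{2} a = 12 a^{3}$)
$\frac{D{\left(n \right)}}{M{\left(-157,-6 \right)}} = \frac{12 \left(-210\right)^{3}}{-157} = 12 \left(-9261000\right) \left(- \frac{1}{157}\right) = \left(-111132000\right) \left(- \frac{1}{157}\right) = \frac{111132000}{157}$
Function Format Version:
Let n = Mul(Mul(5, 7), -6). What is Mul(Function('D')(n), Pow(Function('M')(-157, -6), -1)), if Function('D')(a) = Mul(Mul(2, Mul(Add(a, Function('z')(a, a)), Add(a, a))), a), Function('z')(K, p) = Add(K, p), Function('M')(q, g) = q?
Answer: Rational(111132000, 157) ≈ 7.0785e+5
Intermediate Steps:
n = -210 (n = Mul(35, -6) = -210)
Function('D')(a) = Mul(12, Pow(a, 3)) (Function('D')(a) = Mul(Mul(2, Mul(Add(a, Add(a, a)), Add(a, a))), a) = Mul(Mul(2, Mul(Add(a, Mul(2, a)), Mul(2, a))), a) = Mul(Mul(2, Mul(Mul(3, a), Mul(2, a))), a) = Mul(Mul(2, Mul(6, Pow(a, 2))), a) = Mul(Mul(12, Pow(a, 2)), a) = Mul(12, Pow(a, 3)))
Mul(Function('D')(n), Pow(Function('M')(-157, -6), -1)) = Mul(Mul(12, Pow(-210, 3)), Pow(-157, -1)) = Mul(Mul(12, -9261000), Rational(-1, 157)) = Mul(-111132000, Rational(-1, 157)) = Rational(111132000, 157)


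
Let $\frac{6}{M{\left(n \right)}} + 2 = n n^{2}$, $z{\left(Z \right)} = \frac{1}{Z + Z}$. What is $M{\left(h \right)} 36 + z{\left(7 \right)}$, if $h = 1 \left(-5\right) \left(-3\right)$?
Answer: $\frac{6397}{47222} \approx 0.13547$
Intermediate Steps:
$h = 15$ ($h = \left(-5\right) \left(-3\right) = 15$)
$z{\left(Z \right)} = \frac{1}{2 Z}$
$M{\left(n \right)} = \frac{6}{-2 + n^{3}}$ ($M{\left(n \right)} = \frac{6}{-2 + n n^{2}} = \frac{6}{-2 + n^{3}}$)
$M{\left(h \right)} 36 + z{\left(7 \right)} = \frac{6}{-2 + 15^{3}} \cdot 36 + \frac{1}{2 \cdot 7} = \frac{6}{-2 + 3375} \cdot 36 + \frac{1}{2} \cdot \frac{1}{7} = \frac{6}{3373} \cdot 36 + \frac{1}{14} = \frac{216}{3373} + \frac{1}{14} = \frac{6397}{47222}$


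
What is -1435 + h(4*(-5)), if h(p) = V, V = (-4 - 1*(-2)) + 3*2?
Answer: -1431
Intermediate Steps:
V = 4 (V = (-4 + 2) + 6 = -2 + 6 = 4)
h(p) = 4
-1435 + h(4*(-5)) = -1435 + 4 = -1431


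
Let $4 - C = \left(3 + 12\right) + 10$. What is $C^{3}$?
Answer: $-9261$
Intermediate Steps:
$C = -21$ ($C = 4 - \left(\left(3 + 12\right) + 10\right) = 4 - \left(15 + 10\right) = 4 - 25 = -21$)
$C^{3} = \left(-21\right)^{3} = -9261$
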